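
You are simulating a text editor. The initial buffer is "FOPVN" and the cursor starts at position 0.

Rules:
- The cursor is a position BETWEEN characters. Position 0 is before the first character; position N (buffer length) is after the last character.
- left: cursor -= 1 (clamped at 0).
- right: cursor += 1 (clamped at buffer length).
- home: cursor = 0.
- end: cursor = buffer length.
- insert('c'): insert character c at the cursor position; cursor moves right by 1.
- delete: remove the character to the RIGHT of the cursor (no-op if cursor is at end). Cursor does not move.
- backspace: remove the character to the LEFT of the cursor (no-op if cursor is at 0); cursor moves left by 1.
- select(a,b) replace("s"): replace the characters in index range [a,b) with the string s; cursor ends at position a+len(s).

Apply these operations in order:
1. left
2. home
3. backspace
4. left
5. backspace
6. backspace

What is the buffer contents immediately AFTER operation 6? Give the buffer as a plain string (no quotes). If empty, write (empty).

Answer: FOPVN

Derivation:
After op 1 (left): buf='FOPVN' cursor=0
After op 2 (home): buf='FOPVN' cursor=0
After op 3 (backspace): buf='FOPVN' cursor=0
After op 4 (left): buf='FOPVN' cursor=0
After op 5 (backspace): buf='FOPVN' cursor=0
After op 6 (backspace): buf='FOPVN' cursor=0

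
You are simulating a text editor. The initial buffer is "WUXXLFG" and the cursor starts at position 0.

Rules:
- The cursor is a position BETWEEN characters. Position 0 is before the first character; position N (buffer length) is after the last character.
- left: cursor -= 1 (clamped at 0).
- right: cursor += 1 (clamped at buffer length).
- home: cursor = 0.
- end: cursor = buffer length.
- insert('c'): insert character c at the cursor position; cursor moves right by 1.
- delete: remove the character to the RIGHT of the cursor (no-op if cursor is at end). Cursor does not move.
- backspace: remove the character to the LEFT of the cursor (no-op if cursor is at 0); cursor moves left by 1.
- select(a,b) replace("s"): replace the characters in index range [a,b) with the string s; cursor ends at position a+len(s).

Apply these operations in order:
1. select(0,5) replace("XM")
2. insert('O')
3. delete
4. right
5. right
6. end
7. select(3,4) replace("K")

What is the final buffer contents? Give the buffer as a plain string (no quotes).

Answer: XMOK

Derivation:
After op 1 (select(0,5) replace("XM")): buf='XMFG' cursor=2
After op 2 (insert('O')): buf='XMOFG' cursor=3
After op 3 (delete): buf='XMOG' cursor=3
After op 4 (right): buf='XMOG' cursor=4
After op 5 (right): buf='XMOG' cursor=4
After op 6 (end): buf='XMOG' cursor=4
After op 7 (select(3,4) replace("K")): buf='XMOK' cursor=4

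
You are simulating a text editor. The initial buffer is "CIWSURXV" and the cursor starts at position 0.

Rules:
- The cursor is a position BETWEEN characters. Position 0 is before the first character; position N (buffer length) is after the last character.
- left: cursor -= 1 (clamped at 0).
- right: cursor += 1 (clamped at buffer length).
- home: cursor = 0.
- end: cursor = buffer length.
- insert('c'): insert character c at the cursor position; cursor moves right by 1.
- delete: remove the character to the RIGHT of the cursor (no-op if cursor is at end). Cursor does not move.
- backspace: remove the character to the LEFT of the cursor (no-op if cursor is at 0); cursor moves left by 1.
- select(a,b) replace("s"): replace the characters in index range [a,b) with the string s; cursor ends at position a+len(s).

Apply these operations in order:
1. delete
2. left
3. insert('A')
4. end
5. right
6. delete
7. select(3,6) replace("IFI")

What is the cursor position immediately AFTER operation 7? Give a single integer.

Answer: 6

Derivation:
After op 1 (delete): buf='IWSURXV' cursor=0
After op 2 (left): buf='IWSURXV' cursor=0
After op 3 (insert('A')): buf='AIWSURXV' cursor=1
After op 4 (end): buf='AIWSURXV' cursor=8
After op 5 (right): buf='AIWSURXV' cursor=8
After op 6 (delete): buf='AIWSURXV' cursor=8
After op 7 (select(3,6) replace("IFI")): buf='AIWIFIXV' cursor=6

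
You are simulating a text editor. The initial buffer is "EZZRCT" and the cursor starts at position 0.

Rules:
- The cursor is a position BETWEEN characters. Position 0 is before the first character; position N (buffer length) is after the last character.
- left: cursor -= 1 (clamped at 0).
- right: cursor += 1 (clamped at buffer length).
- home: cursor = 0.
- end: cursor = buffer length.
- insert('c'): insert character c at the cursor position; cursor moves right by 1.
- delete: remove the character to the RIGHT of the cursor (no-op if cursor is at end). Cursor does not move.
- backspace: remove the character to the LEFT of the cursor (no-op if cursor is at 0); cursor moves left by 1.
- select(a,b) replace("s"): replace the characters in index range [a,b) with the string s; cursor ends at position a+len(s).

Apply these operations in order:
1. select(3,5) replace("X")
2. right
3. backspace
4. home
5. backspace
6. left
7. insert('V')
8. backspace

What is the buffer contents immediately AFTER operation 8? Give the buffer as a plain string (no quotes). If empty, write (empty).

After op 1 (select(3,5) replace("X")): buf='EZZXT' cursor=4
After op 2 (right): buf='EZZXT' cursor=5
After op 3 (backspace): buf='EZZX' cursor=4
After op 4 (home): buf='EZZX' cursor=0
After op 5 (backspace): buf='EZZX' cursor=0
After op 6 (left): buf='EZZX' cursor=0
After op 7 (insert('V')): buf='VEZZX' cursor=1
After op 8 (backspace): buf='EZZX' cursor=0

Answer: EZZX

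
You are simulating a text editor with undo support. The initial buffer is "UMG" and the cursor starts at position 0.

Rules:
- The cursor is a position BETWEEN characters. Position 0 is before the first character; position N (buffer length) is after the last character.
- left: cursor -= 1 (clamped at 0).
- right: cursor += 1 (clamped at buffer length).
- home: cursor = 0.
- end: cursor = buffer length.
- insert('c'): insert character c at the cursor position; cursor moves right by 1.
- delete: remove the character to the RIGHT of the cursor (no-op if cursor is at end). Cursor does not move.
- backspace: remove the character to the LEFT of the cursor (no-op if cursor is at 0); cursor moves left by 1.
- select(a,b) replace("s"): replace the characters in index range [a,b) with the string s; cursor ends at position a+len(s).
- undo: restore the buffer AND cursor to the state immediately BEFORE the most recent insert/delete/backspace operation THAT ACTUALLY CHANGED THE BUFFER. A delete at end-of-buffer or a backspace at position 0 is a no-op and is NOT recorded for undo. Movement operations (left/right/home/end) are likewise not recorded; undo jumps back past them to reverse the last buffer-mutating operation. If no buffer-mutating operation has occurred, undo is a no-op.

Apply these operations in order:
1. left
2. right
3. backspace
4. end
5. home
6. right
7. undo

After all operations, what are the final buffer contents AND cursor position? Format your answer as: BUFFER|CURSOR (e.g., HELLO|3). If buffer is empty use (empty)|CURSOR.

After op 1 (left): buf='UMG' cursor=0
After op 2 (right): buf='UMG' cursor=1
After op 3 (backspace): buf='MG' cursor=0
After op 4 (end): buf='MG' cursor=2
After op 5 (home): buf='MG' cursor=0
After op 6 (right): buf='MG' cursor=1
After op 7 (undo): buf='UMG' cursor=1

Answer: UMG|1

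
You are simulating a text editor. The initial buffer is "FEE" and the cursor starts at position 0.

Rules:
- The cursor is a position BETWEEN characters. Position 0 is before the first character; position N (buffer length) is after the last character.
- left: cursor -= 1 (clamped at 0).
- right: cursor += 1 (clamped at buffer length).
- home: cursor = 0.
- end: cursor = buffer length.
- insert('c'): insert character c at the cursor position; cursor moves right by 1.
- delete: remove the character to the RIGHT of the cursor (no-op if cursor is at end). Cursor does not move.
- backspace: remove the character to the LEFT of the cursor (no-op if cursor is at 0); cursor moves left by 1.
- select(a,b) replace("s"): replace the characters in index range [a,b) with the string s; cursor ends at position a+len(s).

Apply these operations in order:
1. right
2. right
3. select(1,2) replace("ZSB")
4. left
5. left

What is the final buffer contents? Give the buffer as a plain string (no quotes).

After op 1 (right): buf='FEE' cursor=1
After op 2 (right): buf='FEE' cursor=2
After op 3 (select(1,2) replace("ZSB")): buf='FZSBE' cursor=4
After op 4 (left): buf='FZSBE' cursor=3
After op 5 (left): buf='FZSBE' cursor=2

Answer: FZSBE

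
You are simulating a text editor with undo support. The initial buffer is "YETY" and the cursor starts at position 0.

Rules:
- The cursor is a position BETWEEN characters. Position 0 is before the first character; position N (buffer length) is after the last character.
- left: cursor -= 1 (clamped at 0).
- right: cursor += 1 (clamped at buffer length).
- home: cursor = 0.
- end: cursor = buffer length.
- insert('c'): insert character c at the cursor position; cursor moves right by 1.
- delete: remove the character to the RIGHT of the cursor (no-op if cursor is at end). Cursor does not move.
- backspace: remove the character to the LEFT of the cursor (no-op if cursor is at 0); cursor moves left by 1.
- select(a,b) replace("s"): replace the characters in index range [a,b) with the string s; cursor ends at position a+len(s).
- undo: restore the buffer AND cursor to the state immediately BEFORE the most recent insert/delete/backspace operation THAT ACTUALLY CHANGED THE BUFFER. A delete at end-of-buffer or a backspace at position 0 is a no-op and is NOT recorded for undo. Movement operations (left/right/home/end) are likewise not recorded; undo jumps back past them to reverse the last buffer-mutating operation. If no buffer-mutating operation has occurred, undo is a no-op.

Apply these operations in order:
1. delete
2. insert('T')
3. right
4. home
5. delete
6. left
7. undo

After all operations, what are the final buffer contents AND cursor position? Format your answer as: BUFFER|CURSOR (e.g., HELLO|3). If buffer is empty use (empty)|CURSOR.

After op 1 (delete): buf='ETY' cursor=0
After op 2 (insert('T')): buf='TETY' cursor=1
After op 3 (right): buf='TETY' cursor=2
After op 4 (home): buf='TETY' cursor=0
After op 5 (delete): buf='ETY' cursor=0
After op 6 (left): buf='ETY' cursor=0
After op 7 (undo): buf='TETY' cursor=0

Answer: TETY|0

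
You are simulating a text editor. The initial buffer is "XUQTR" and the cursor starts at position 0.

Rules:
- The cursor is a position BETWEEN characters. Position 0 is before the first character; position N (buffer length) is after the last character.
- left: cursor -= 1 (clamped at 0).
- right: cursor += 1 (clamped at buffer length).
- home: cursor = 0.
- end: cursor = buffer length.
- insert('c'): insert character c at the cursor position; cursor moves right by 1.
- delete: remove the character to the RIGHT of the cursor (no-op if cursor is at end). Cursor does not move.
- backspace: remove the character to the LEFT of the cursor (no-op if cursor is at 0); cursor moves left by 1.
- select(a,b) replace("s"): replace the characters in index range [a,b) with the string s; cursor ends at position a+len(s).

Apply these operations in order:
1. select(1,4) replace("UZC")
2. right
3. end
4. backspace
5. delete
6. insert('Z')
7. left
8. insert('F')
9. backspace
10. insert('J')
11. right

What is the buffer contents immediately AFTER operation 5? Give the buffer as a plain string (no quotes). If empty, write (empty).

After op 1 (select(1,4) replace("UZC")): buf='XUZCR' cursor=4
After op 2 (right): buf='XUZCR' cursor=5
After op 3 (end): buf='XUZCR' cursor=5
After op 4 (backspace): buf='XUZC' cursor=4
After op 5 (delete): buf='XUZC' cursor=4

Answer: XUZC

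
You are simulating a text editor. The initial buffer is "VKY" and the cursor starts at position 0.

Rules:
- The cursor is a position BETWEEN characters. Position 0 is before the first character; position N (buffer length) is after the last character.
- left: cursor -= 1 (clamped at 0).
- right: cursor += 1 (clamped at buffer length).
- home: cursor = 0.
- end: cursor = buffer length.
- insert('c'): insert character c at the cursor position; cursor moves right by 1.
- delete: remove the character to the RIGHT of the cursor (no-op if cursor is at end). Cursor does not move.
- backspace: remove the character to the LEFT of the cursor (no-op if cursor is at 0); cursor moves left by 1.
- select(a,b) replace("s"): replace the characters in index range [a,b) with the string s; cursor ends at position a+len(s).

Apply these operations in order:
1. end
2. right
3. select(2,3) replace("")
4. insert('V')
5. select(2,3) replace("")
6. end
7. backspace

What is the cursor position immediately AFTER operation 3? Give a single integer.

Answer: 2

Derivation:
After op 1 (end): buf='VKY' cursor=3
After op 2 (right): buf='VKY' cursor=3
After op 3 (select(2,3) replace("")): buf='VK' cursor=2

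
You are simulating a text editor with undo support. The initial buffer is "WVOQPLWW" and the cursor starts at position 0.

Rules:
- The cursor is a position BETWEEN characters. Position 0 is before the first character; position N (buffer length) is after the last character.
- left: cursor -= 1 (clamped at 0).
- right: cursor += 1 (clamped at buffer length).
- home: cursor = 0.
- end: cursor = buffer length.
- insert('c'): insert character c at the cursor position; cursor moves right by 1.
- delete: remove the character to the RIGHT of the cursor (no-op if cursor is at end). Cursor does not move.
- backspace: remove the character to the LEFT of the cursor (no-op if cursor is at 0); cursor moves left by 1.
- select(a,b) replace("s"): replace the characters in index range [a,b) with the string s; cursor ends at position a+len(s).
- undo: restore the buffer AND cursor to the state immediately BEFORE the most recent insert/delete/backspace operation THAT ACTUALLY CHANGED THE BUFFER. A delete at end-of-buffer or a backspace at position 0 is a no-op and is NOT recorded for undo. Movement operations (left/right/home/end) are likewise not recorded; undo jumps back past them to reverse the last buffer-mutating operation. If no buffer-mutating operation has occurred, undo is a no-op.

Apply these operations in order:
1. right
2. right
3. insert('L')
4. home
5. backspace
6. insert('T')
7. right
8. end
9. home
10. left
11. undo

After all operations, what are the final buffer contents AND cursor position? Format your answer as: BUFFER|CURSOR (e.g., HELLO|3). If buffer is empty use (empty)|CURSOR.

After op 1 (right): buf='WVOQPLWW' cursor=1
After op 2 (right): buf='WVOQPLWW' cursor=2
After op 3 (insert('L')): buf='WVLOQPLWW' cursor=3
After op 4 (home): buf='WVLOQPLWW' cursor=0
After op 5 (backspace): buf='WVLOQPLWW' cursor=0
After op 6 (insert('T')): buf='TWVLOQPLWW' cursor=1
After op 7 (right): buf='TWVLOQPLWW' cursor=2
After op 8 (end): buf='TWVLOQPLWW' cursor=10
After op 9 (home): buf='TWVLOQPLWW' cursor=0
After op 10 (left): buf='TWVLOQPLWW' cursor=0
After op 11 (undo): buf='WVLOQPLWW' cursor=0

Answer: WVLOQPLWW|0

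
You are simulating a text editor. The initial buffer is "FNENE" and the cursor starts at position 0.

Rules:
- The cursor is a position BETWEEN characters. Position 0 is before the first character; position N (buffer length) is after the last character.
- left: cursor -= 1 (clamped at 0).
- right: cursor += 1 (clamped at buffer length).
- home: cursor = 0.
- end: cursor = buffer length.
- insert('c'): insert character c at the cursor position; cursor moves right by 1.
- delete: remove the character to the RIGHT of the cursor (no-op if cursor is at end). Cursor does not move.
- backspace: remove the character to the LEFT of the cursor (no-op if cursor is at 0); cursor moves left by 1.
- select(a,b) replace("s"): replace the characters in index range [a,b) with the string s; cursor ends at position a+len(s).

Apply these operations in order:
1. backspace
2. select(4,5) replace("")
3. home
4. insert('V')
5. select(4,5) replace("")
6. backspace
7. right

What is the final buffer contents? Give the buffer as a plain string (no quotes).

Answer: VFN

Derivation:
After op 1 (backspace): buf='FNENE' cursor=0
After op 2 (select(4,5) replace("")): buf='FNEN' cursor=4
After op 3 (home): buf='FNEN' cursor=0
After op 4 (insert('V')): buf='VFNEN' cursor=1
After op 5 (select(4,5) replace("")): buf='VFNE' cursor=4
After op 6 (backspace): buf='VFN' cursor=3
After op 7 (right): buf='VFN' cursor=3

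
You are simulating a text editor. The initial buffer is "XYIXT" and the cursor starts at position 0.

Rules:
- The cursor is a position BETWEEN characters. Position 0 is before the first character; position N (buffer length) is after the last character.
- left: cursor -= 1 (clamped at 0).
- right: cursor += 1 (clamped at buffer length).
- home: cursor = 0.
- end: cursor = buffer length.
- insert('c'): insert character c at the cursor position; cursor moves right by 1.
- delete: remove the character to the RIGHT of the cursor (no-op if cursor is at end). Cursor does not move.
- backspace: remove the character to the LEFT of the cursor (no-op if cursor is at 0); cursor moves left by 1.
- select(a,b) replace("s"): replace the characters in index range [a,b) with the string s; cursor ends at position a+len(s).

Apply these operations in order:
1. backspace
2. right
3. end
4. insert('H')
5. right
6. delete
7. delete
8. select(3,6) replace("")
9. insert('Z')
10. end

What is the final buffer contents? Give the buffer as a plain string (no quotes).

After op 1 (backspace): buf='XYIXT' cursor=0
After op 2 (right): buf='XYIXT' cursor=1
After op 3 (end): buf='XYIXT' cursor=5
After op 4 (insert('H')): buf='XYIXTH' cursor=6
After op 5 (right): buf='XYIXTH' cursor=6
After op 6 (delete): buf='XYIXTH' cursor=6
After op 7 (delete): buf='XYIXTH' cursor=6
After op 8 (select(3,6) replace("")): buf='XYI' cursor=3
After op 9 (insert('Z')): buf='XYIZ' cursor=4
After op 10 (end): buf='XYIZ' cursor=4

Answer: XYIZ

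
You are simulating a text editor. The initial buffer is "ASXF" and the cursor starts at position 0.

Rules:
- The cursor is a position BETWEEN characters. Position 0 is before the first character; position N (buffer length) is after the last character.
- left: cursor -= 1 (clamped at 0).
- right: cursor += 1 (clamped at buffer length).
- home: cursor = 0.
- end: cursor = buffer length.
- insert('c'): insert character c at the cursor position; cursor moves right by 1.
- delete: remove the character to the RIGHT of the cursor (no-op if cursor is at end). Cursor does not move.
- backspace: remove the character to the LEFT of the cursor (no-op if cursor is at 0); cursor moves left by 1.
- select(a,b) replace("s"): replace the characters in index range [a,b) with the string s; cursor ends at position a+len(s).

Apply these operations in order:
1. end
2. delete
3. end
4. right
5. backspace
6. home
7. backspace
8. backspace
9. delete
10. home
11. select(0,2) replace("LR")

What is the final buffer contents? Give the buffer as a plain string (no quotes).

Answer: LR

Derivation:
After op 1 (end): buf='ASXF' cursor=4
After op 2 (delete): buf='ASXF' cursor=4
After op 3 (end): buf='ASXF' cursor=4
After op 4 (right): buf='ASXF' cursor=4
After op 5 (backspace): buf='ASX' cursor=3
After op 6 (home): buf='ASX' cursor=0
After op 7 (backspace): buf='ASX' cursor=0
After op 8 (backspace): buf='ASX' cursor=0
After op 9 (delete): buf='SX' cursor=0
After op 10 (home): buf='SX' cursor=0
After op 11 (select(0,2) replace("LR")): buf='LR' cursor=2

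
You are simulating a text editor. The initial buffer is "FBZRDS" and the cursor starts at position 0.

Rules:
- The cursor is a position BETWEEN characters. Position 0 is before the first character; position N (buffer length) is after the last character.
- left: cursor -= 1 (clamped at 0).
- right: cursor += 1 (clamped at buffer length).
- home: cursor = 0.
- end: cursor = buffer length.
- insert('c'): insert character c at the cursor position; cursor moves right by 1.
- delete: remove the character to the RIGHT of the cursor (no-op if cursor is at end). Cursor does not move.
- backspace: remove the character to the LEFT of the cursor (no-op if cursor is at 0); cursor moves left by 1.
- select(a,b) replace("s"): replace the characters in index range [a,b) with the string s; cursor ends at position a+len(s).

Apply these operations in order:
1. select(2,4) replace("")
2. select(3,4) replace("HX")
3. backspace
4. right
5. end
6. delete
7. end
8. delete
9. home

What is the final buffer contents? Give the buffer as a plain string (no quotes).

After op 1 (select(2,4) replace("")): buf='FBDS' cursor=2
After op 2 (select(3,4) replace("HX")): buf='FBDHX' cursor=5
After op 3 (backspace): buf='FBDH' cursor=4
After op 4 (right): buf='FBDH' cursor=4
After op 5 (end): buf='FBDH' cursor=4
After op 6 (delete): buf='FBDH' cursor=4
After op 7 (end): buf='FBDH' cursor=4
After op 8 (delete): buf='FBDH' cursor=4
After op 9 (home): buf='FBDH' cursor=0

Answer: FBDH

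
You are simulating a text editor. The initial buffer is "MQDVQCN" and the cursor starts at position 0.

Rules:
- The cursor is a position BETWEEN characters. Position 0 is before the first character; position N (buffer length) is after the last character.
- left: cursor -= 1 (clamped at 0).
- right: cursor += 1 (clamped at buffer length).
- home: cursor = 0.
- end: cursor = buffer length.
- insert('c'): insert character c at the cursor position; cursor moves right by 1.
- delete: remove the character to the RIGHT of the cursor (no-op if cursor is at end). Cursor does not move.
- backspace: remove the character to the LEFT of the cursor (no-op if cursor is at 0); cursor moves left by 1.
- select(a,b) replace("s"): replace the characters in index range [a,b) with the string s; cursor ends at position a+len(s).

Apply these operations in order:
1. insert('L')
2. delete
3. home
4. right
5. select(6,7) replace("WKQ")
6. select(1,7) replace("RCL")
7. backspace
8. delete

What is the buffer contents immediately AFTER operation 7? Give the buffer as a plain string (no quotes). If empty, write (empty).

Answer: LRCKQ

Derivation:
After op 1 (insert('L')): buf='LMQDVQCN' cursor=1
After op 2 (delete): buf='LQDVQCN' cursor=1
After op 3 (home): buf='LQDVQCN' cursor=0
After op 4 (right): buf='LQDVQCN' cursor=1
After op 5 (select(6,7) replace("WKQ")): buf='LQDVQCWKQ' cursor=9
After op 6 (select(1,7) replace("RCL")): buf='LRCLKQ' cursor=4
After op 7 (backspace): buf='LRCKQ' cursor=3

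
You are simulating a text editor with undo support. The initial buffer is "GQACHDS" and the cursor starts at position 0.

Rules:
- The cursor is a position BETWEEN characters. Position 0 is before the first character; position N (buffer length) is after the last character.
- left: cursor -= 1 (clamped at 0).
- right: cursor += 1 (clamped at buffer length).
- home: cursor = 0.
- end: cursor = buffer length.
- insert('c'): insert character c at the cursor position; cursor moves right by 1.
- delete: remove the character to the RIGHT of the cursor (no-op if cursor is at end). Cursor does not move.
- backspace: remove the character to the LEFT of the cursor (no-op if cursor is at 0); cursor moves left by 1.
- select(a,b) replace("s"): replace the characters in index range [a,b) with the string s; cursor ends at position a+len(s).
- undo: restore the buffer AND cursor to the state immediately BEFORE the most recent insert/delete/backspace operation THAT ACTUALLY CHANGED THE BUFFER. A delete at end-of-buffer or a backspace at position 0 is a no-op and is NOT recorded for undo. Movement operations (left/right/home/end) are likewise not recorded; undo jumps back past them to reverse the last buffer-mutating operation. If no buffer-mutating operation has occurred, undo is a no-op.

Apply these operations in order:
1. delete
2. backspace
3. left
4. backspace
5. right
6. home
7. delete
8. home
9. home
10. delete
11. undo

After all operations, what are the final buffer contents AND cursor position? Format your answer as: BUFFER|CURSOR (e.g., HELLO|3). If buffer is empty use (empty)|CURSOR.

Answer: ACHDS|0

Derivation:
After op 1 (delete): buf='QACHDS' cursor=0
After op 2 (backspace): buf='QACHDS' cursor=0
After op 3 (left): buf='QACHDS' cursor=0
After op 4 (backspace): buf='QACHDS' cursor=0
After op 5 (right): buf='QACHDS' cursor=1
After op 6 (home): buf='QACHDS' cursor=0
After op 7 (delete): buf='ACHDS' cursor=0
After op 8 (home): buf='ACHDS' cursor=0
After op 9 (home): buf='ACHDS' cursor=0
After op 10 (delete): buf='CHDS' cursor=0
After op 11 (undo): buf='ACHDS' cursor=0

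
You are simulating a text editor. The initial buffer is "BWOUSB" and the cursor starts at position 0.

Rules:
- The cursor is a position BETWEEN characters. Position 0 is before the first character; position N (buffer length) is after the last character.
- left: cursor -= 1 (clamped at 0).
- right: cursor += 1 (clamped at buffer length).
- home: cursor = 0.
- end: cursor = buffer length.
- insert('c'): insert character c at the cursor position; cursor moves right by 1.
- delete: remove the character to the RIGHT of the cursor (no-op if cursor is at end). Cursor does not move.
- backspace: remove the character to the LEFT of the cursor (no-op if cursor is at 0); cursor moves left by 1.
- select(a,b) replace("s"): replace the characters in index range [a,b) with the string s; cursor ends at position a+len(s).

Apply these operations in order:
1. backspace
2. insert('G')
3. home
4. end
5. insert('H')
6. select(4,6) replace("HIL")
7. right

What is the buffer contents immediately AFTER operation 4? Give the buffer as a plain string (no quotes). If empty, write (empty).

Answer: GBWOUSB

Derivation:
After op 1 (backspace): buf='BWOUSB' cursor=0
After op 2 (insert('G')): buf='GBWOUSB' cursor=1
After op 3 (home): buf='GBWOUSB' cursor=0
After op 4 (end): buf='GBWOUSB' cursor=7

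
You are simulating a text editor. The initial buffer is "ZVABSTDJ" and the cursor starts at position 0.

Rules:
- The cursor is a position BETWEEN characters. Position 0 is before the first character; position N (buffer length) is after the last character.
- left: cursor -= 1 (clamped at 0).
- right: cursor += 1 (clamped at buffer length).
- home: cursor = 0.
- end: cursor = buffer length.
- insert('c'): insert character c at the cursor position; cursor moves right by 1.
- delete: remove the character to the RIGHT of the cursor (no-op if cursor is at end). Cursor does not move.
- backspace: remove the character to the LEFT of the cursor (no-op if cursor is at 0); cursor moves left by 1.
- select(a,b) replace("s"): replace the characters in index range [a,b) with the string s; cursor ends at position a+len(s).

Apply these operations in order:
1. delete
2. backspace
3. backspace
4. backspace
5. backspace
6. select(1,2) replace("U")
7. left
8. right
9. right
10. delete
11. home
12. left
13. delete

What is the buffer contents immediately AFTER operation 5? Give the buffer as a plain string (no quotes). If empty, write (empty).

After op 1 (delete): buf='VABSTDJ' cursor=0
After op 2 (backspace): buf='VABSTDJ' cursor=0
After op 3 (backspace): buf='VABSTDJ' cursor=0
After op 4 (backspace): buf='VABSTDJ' cursor=0
After op 5 (backspace): buf='VABSTDJ' cursor=0

Answer: VABSTDJ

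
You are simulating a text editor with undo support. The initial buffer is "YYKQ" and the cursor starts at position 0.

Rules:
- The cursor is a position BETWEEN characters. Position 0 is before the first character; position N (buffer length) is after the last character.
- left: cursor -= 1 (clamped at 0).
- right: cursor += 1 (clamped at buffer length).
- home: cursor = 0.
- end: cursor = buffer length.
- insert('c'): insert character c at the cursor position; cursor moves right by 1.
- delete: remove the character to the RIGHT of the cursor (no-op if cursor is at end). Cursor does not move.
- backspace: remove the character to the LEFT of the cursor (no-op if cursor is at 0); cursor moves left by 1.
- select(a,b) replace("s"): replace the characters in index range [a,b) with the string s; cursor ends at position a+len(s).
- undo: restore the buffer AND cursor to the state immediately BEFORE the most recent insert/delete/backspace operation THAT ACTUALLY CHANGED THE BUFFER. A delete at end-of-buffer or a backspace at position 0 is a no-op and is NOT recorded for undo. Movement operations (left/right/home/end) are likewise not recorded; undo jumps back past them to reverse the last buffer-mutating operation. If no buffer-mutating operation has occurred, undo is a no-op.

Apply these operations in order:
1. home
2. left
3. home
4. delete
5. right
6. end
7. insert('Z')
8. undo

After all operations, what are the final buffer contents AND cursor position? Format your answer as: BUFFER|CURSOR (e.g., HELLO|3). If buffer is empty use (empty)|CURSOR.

After op 1 (home): buf='YYKQ' cursor=0
After op 2 (left): buf='YYKQ' cursor=0
After op 3 (home): buf='YYKQ' cursor=0
After op 4 (delete): buf='YKQ' cursor=0
After op 5 (right): buf='YKQ' cursor=1
After op 6 (end): buf='YKQ' cursor=3
After op 7 (insert('Z')): buf='YKQZ' cursor=4
After op 8 (undo): buf='YKQ' cursor=3

Answer: YKQ|3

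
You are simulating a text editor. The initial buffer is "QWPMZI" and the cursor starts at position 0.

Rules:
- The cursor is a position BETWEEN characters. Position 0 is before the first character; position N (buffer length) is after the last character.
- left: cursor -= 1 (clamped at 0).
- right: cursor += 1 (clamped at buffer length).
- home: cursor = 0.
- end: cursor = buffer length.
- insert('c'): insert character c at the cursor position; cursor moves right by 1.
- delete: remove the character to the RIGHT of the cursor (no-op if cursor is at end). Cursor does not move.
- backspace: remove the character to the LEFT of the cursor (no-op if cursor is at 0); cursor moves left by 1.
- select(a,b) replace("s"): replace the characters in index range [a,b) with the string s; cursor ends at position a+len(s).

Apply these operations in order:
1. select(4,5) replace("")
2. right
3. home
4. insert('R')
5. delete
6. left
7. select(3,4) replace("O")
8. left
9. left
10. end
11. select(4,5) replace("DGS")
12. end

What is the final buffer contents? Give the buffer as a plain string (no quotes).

After op 1 (select(4,5) replace("")): buf='QWPMI' cursor=4
After op 2 (right): buf='QWPMI' cursor=5
After op 3 (home): buf='QWPMI' cursor=0
After op 4 (insert('R')): buf='RQWPMI' cursor=1
After op 5 (delete): buf='RWPMI' cursor=1
After op 6 (left): buf='RWPMI' cursor=0
After op 7 (select(3,4) replace("O")): buf='RWPOI' cursor=4
After op 8 (left): buf='RWPOI' cursor=3
After op 9 (left): buf='RWPOI' cursor=2
After op 10 (end): buf='RWPOI' cursor=5
After op 11 (select(4,5) replace("DGS")): buf='RWPODGS' cursor=7
After op 12 (end): buf='RWPODGS' cursor=7

Answer: RWPODGS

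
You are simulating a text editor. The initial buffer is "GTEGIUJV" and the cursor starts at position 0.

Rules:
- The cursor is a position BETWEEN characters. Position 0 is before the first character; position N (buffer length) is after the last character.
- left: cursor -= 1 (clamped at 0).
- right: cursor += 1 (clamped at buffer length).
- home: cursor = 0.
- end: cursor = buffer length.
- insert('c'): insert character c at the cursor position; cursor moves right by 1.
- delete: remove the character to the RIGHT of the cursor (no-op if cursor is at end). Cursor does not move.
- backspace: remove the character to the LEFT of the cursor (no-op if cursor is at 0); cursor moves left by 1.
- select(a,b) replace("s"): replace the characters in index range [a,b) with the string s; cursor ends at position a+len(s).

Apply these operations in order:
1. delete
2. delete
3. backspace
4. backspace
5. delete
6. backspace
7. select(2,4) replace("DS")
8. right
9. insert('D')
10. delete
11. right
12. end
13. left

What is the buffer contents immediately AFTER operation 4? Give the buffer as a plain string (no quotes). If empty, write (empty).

Answer: EGIUJV

Derivation:
After op 1 (delete): buf='TEGIUJV' cursor=0
After op 2 (delete): buf='EGIUJV' cursor=0
After op 3 (backspace): buf='EGIUJV' cursor=0
After op 4 (backspace): buf='EGIUJV' cursor=0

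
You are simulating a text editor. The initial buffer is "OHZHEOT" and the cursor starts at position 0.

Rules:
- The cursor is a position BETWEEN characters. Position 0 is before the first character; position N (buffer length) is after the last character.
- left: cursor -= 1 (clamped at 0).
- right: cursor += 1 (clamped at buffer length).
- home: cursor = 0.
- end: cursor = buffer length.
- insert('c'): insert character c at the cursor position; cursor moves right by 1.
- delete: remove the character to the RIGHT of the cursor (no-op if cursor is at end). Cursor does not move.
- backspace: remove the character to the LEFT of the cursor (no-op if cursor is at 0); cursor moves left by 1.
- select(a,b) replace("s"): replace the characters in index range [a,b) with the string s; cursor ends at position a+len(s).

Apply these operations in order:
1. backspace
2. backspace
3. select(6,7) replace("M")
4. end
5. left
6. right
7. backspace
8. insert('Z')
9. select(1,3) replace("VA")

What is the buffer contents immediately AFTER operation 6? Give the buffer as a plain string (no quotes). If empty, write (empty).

After op 1 (backspace): buf='OHZHEOT' cursor=0
After op 2 (backspace): buf='OHZHEOT' cursor=0
After op 3 (select(6,7) replace("M")): buf='OHZHEOM' cursor=7
After op 4 (end): buf='OHZHEOM' cursor=7
After op 5 (left): buf='OHZHEOM' cursor=6
After op 6 (right): buf='OHZHEOM' cursor=7

Answer: OHZHEOM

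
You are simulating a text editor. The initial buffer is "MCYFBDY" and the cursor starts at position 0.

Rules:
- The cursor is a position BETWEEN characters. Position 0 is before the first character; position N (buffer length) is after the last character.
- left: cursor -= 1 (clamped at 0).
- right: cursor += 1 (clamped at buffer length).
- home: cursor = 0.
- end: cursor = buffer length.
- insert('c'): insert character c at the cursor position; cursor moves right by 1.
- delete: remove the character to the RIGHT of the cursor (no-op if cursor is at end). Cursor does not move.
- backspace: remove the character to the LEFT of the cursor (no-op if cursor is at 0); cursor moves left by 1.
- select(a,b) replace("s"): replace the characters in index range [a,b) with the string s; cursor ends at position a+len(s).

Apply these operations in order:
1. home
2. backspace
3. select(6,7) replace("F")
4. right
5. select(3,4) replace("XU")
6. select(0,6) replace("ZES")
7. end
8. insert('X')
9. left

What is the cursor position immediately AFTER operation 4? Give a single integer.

After op 1 (home): buf='MCYFBDY' cursor=0
After op 2 (backspace): buf='MCYFBDY' cursor=0
After op 3 (select(6,7) replace("F")): buf='MCYFBDF' cursor=7
After op 4 (right): buf='MCYFBDF' cursor=7

Answer: 7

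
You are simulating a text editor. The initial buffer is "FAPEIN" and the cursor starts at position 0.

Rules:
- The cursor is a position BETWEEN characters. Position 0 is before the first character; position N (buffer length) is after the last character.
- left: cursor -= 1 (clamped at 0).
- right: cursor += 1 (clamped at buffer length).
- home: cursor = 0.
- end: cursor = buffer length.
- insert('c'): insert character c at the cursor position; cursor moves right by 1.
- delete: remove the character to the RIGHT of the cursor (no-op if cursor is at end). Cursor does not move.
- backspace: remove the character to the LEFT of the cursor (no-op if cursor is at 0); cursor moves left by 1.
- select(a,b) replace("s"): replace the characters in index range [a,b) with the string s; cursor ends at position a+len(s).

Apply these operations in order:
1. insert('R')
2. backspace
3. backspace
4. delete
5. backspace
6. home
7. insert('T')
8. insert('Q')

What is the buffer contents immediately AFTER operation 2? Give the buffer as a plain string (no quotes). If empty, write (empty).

After op 1 (insert('R')): buf='RFAPEIN' cursor=1
After op 2 (backspace): buf='FAPEIN' cursor=0

Answer: FAPEIN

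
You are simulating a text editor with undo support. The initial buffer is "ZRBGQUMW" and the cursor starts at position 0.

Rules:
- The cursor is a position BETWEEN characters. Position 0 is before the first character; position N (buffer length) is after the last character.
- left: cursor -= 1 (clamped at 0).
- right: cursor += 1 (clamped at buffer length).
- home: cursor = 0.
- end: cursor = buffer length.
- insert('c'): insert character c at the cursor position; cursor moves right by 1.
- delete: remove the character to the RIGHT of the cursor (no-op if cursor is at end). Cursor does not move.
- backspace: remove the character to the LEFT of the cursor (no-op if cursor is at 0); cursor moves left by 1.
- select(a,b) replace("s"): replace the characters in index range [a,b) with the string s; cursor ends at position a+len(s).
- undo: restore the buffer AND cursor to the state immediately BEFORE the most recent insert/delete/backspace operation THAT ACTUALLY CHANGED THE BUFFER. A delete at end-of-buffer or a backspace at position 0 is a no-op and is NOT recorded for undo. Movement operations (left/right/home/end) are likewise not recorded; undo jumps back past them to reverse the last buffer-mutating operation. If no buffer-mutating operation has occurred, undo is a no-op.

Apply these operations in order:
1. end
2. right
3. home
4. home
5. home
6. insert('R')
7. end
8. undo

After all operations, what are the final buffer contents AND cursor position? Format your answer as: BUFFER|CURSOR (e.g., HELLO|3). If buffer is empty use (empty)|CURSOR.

After op 1 (end): buf='ZRBGQUMW' cursor=8
After op 2 (right): buf='ZRBGQUMW' cursor=8
After op 3 (home): buf='ZRBGQUMW' cursor=0
After op 4 (home): buf='ZRBGQUMW' cursor=0
After op 5 (home): buf='ZRBGQUMW' cursor=0
After op 6 (insert('R')): buf='RZRBGQUMW' cursor=1
After op 7 (end): buf='RZRBGQUMW' cursor=9
After op 8 (undo): buf='ZRBGQUMW' cursor=0

Answer: ZRBGQUMW|0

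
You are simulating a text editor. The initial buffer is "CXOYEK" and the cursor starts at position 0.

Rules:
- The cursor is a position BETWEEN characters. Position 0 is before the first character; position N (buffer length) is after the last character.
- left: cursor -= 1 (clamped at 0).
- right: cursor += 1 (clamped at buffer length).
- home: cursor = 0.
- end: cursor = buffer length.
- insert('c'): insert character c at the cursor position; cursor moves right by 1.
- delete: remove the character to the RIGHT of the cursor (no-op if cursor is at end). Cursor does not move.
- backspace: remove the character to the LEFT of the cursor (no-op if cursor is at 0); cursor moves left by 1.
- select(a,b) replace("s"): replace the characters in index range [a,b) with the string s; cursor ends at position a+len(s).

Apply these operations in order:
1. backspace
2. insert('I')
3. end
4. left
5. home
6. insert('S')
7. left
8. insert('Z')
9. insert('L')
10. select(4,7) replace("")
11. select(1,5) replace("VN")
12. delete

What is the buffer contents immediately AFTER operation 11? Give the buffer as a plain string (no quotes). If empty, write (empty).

Answer: ZVNEK

Derivation:
After op 1 (backspace): buf='CXOYEK' cursor=0
After op 2 (insert('I')): buf='ICXOYEK' cursor=1
After op 3 (end): buf='ICXOYEK' cursor=7
After op 4 (left): buf='ICXOYEK' cursor=6
After op 5 (home): buf='ICXOYEK' cursor=0
After op 6 (insert('S')): buf='SICXOYEK' cursor=1
After op 7 (left): buf='SICXOYEK' cursor=0
After op 8 (insert('Z')): buf='ZSICXOYEK' cursor=1
After op 9 (insert('L')): buf='ZLSICXOYEK' cursor=2
After op 10 (select(4,7) replace("")): buf='ZLSIYEK' cursor=4
After op 11 (select(1,5) replace("VN")): buf='ZVNEK' cursor=3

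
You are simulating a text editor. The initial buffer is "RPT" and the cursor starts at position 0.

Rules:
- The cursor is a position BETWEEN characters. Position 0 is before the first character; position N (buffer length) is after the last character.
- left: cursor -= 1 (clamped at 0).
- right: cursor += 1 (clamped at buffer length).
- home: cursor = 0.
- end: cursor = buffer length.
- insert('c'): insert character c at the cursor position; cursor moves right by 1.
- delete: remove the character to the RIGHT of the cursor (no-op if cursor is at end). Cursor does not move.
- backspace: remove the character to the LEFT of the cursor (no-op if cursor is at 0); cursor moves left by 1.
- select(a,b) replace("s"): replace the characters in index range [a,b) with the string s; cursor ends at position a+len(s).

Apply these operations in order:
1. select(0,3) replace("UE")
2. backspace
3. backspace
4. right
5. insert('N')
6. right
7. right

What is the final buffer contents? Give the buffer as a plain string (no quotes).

Answer: N

Derivation:
After op 1 (select(0,3) replace("UE")): buf='UE' cursor=2
After op 2 (backspace): buf='U' cursor=1
After op 3 (backspace): buf='(empty)' cursor=0
After op 4 (right): buf='(empty)' cursor=0
After op 5 (insert('N')): buf='N' cursor=1
After op 6 (right): buf='N' cursor=1
After op 7 (right): buf='N' cursor=1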